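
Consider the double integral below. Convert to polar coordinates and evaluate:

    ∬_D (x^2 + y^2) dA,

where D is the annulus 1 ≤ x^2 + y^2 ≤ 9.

The region D is 1 ≤ r ≤ 3, 0 ≤ θ ≤ 2π in polar coordinates, where x = r cos(θ), y = r sin(θ), and dA = r dr dθ.

Under the substitution, the integrand becomes r^2, so

    ∬_D (x^2 + y^2) dA = ∫_{0}^{2π} ∫_{1}^{3} (r^2) · r dr dθ.

Inner integral (in r): ∫_{1}^{3} (r^2) · r dr = 20.

Outer integral (in θ): ∫_{0}^{2π} (20) dθ = 40π.

Therefore ∬_D (x^2 + y^2) dA = 40π.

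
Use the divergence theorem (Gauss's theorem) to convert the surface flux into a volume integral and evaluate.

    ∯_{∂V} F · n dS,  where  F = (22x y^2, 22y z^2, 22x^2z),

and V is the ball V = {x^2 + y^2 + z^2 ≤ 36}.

By the divergence theorem,

    ∯_{∂V} F · n dS = ∭_V (∇ · F) dV.

Compute the divergence:
    ∇ · F = ∂F_x/∂x + ∂F_y/∂y + ∂F_z/∂z = 22y^2 + 22z^2 + 22x^2 = 22x^2 + 22y^2 + 22z^2.

In spherical coordinates, x = ρ sin(φ) cos(θ), y = ρ sin(φ) sin(θ), z = ρ cos(φ), dV = ρ^2 sin(φ) dρ dφ dθ, with 0 ≤ ρ ≤ 6, 0 ≤ φ ≤ π, 0 ≤ θ ≤ 2π.

The integrand, after substitution and multiplying by the volume element, becomes (22ρ^2) · ρ^2 sin(φ), so

    ∭_V (∇·F) dV = ∫_0^{2π} ∫_0^{π} ∫_0^{6} (22ρ^2) · ρ^2 sin(φ) dρ dφ dθ.

Inner (ρ from 0 to 6): 171072sin(φ)/5.
Middle (φ from 0 to π): 342144/5.
Outer (θ from 0 to 2π): 684288π/5.

Therefore ∯_{∂V} F · n dS = 684288π/5.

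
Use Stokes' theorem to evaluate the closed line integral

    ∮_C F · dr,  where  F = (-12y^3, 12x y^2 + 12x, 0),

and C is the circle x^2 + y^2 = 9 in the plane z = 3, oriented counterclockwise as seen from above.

Let S be the flat disk x^2 + y^2 ≤ 9 in the plane z = 3, with upward unit normal n̂ = ẑ. By Stokes' theorem,

    ∮_C F · dr = ∬_S (∇ × F) · n̂ dS = ∬_D (curl F)_z dA,

where D is the disk x^2 + y^2 ≤ 9.

Compute the curl of F = (-12y^3, 12x y^2 + 12x, 0):
    (∇ × F)_x = ∂F_z/∂y - ∂F_y/∂z = 0,
    (∇ × F)_y = ∂F_x/∂z - ∂F_z/∂x = 0,
    (∇ × F)_z = ∂F_y/∂x - ∂F_x/∂y = 48y^2 + 12.

On z = 3, (curl F)_z = 48y^2 + 12.

Convert to polar (x = r cos θ, y = r sin θ, dA = r dr dθ); the integrand becomes 48r^2sin(θ)^2 + 12, so

    ∬_D (curl F)_z dA = ∫_0^{2π} ∫_0^{3} (48r^2sin(θ)^2 + 12) · r dr dθ.

Inner (r from 0 to 3): 972sin(θ)^2 + 54.
Outer (θ from 0 to 2π): 1080π.

Therefore ∮_C F · dr = 1080π.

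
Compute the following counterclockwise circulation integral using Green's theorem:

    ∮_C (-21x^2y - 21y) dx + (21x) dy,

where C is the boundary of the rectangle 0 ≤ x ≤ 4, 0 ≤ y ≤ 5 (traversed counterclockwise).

Green's theorem converts the closed line integral into a double integral over the enclosed region D:

    ∮_C P dx + Q dy = ∬_D (∂Q/∂x - ∂P/∂y) dA.

Here P = -21x^2y - 21y, Q = 21x, so

    ∂Q/∂x = 21,    ∂P/∂y = -21x^2 - 21,
    ∂Q/∂x - ∂P/∂y = 21x^2 + 42.

D is the region 0 ≤ x ≤ 4, 0 ≤ y ≤ 5. Evaluating the double integral:

    ∬_D (21x^2 + 42) dA = ∫_0^{4} ∫_0^{5} (21x^2 + 42) dy dx.

Inner (y from 0 to 5): 105x^2 + 210.
Outer (x from 0 to 4): 3080.

Therefore ∮_C P dx + Q dy = 3080.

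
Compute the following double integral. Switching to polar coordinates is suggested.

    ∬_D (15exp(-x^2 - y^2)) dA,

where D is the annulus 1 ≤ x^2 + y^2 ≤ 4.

The region D is 1 ≤ r ≤ 2, 0 ≤ θ ≤ 2π in polar coordinates, where x = r cos(θ), y = r sin(θ), and dA = r dr dθ.

Under the substitution, the integrand becomes 15exp(-r^2), so

    ∬_D (15exp(-x^2 - y^2)) dA = ∫_{0}^{2π} ∫_{1}^{2} (15exp(-r^2)) · r dr dθ.

Inner integral (in r): ∫_{1}^{2} (15exp(-r^2)) · r dr = -(15 - 15exp(3))exp(-4)/2.

Outer integral (in θ): ∫_{0}^{2π} (-(15 - 15exp(3))exp(-4)/2) dθ = -15π (1 - exp(3))exp(-4).

Therefore ∬_D (15exp(-x^2 - y^2)) dA = -15π (1 - exp(3))exp(-4).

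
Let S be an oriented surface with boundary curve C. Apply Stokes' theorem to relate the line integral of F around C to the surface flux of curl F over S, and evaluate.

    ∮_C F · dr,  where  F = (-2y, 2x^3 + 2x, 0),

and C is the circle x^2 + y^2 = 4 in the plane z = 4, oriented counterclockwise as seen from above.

Let S be the flat disk x^2 + y^2 ≤ 4 in the plane z = 4, with upward unit normal n̂ = ẑ. By Stokes' theorem,

    ∮_C F · dr = ∬_S (∇ × F) · n̂ dS = ∬_D (curl F)_z dA,

where D is the disk x^2 + y^2 ≤ 4.

Compute the curl of F = (-2y, 2x^3 + 2x, 0):
    (∇ × F)_x = ∂F_z/∂y - ∂F_y/∂z = 0,
    (∇ × F)_y = ∂F_x/∂z - ∂F_z/∂x = 0,
    (∇ × F)_z = ∂F_y/∂x - ∂F_x/∂y = 6x^2 + 4.

On z = 4, (curl F)_z = 6x^2 + 4.

Convert to polar (x = r cos θ, y = r sin θ, dA = r dr dθ); the integrand becomes 6r^2cos(θ)^2 + 4, so

    ∬_D (curl F)_z dA = ∫_0^{2π} ∫_0^{2} (6r^2cos(θ)^2 + 4) · r dr dθ.

Inner (r from 0 to 2): 24cos(θ)^2 + 8.
Outer (θ from 0 to 2π): 40π.

Therefore ∮_C F · dr = 40π.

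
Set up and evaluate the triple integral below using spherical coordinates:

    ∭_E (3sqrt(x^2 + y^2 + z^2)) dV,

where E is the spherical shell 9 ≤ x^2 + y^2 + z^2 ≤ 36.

In spherical coordinates, x = ρ sin(φ) cos(θ), y = ρ sin(φ) sin(θ), z = ρ cos(φ), and dV = ρ^2 sin(φ) dρ dφ dθ.

The integrand becomes 3ρ, so

    ∭_E (3sqrt(x^2 + y^2 + z^2)) dV = ∫_{0}^{2π} ∫_{0}^{π} ∫_{3}^{6} (3ρ) · ρ^2 sin(φ) dρ dφ dθ.

Inner (ρ): 3645sin(φ)/4.
Middle (φ): 3645/2.
Outer (θ): 3645π.

Therefore the triple integral equals 3645π.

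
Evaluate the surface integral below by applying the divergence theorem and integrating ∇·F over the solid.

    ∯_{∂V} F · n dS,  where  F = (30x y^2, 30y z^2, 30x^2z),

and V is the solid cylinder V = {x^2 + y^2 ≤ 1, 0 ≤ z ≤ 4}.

By the divergence theorem,

    ∯_{∂V} F · n dS = ∭_V (∇ · F) dV.

Compute the divergence:
    ∇ · F = ∂F_x/∂x + ∂F_y/∂y + ∂F_z/∂z = 30y^2 + 30z^2 + 30x^2 = 30x^2 + 30y^2 + 30z^2.

In cylindrical coordinates, x = r cos(θ), y = r sin(θ), z = z, dV = r dr dθ dz, with 0 ≤ r ≤ 1, 0 ≤ θ ≤ 2π, 0 ≤ z ≤ 4.

The integrand, after substitution and multiplying by the volume element, becomes (30r^2 + 30z^2) · r, so

    ∭_V (∇·F) dV = ∫_0^{2π} ∫_0^{1} ∫_0^{4} (30r^2 + 30z^2) · r dz dr dθ.

Inner (z from 0 to 4): 120r^3 + 640r.
Middle (r from 0 to 1): 350.
Outer (θ from 0 to 2π): 700π.

Therefore ∯_{∂V} F · n dS = 700π.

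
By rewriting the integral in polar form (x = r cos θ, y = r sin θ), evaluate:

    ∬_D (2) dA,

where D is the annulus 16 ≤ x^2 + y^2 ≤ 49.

The region D is 4 ≤ r ≤ 7, 0 ≤ θ ≤ 2π in polar coordinates, where x = r cos(θ), y = r sin(θ), and dA = r dr dθ.

Under the substitution, the integrand becomes 2, so

    ∬_D (2) dA = ∫_{0}^{2π} ∫_{4}^{7} (2) · r dr dθ.

Inner integral (in r): ∫_{4}^{7} (2) · r dr = 33.

Outer integral (in θ): ∫_{0}^{2π} (33) dθ = 66π.

Therefore ∬_D (2) dA = 66π.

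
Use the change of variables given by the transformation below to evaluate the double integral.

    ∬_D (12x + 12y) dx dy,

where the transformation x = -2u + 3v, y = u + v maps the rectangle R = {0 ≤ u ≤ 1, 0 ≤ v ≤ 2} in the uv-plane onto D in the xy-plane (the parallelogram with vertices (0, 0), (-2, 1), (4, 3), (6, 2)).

Compute the Jacobian determinant of (x, y) with respect to (u, v):

    ∂(x,y)/∂(u,v) = | -2  3 | = (-2)(1) - (3)(1) = -5.
                   | 1  1 |

Its absolute value is |J| = 5 (the area scaling factor).

Substituting x = -2u + 3v, y = u + v into the integrand,

    12x + 12y → -12u + 48v,

so the integral becomes

    ∬_R (-12u + 48v) · |J| du dv = ∫_0^1 ∫_0^2 (-60u + 240v) dv du.

Inner (v): 480 - 120u.
Outer (u): 420.

Therefore ∬_D (12x + 12y) dx dy = 420.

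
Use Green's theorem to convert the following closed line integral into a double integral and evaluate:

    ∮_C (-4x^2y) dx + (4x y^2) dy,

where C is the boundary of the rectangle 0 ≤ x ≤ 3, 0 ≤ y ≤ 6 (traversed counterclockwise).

Green's theorem converts the closed line integral into a double integral over the enclosed region D:

    ∮_C P dx + Q dy = ∬_D (∂Q/∂x - ∂P/∂y) dA.

Here P = -4x^2y, Q = 4x y^2, so

    ∂Q/∂x = 4y^2,    ∂P/∂y = -4x^2,
    ∂Q/∂x - ∂P/∂y = 4x^2 + 4y^2.

D is the region 0 ≤ x ≤ 3, 0 ≤ y ≤ 6. Evaluating the double integral:

    ∬_D (4x^2 + 4y^2) dA = ∫_0^{3} ∫_0^{6} (4x^2 + 4y^2) dy dx.

Inner (y from 0 to 6): 24x^2 + 288.
Outer (x from 0 to 3): 1080.

Therefore ∮_C P dx + Q dy = 1080.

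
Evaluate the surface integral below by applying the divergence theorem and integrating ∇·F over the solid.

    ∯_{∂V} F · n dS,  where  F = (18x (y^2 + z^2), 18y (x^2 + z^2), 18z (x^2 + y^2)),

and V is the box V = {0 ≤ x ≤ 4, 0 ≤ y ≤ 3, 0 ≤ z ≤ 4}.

By the divergence theorem,

    ∯_{∂V} F · n dS = ∭_V (∇ · F) dV.

Compute the divergence:
    ∇ · F = ∂F_x/∂x + ∂F_y/∂y + ∂F_z/∂z = 18y^2 + 18z^2 + 18x^2 + 18z^2 + 18x^2 + 18y^2 = 36x^2 + 36y^2 + 36z^2.

V is a rectangular box, so dV = dx dy dz with 0 ≤ x ≤ 4, 0 ≤ y ≤ 3, 0 ≤ z ≤ 4.

Integrate (36x^2 + 36y^2 + 36z^2) over V as an iterated integral:

    ∭_V (∇·F) dV = ∫_0^{4} ∫_0^{3} ∫_0^{4} (36x^2 + 36y^2 + 36z^2) dz dy dx.

Inner (z from 0 to 4): 144x^2 + 144y^2 + 768.
Middle (y from 0 to 3): 432x^2 + 3600.
Outer (x from 0 to 4): 23616.

Therefore ∯_{∂V} F · n dS = 23616.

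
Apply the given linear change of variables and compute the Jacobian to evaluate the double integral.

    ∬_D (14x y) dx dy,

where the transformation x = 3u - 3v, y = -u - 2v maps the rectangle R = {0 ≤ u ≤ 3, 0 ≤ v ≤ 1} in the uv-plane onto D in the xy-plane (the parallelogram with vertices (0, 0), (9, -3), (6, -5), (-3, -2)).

Compute the Jacobian determinant of (x, y) with respect to (u, v):

    ∂(x,y)/∂(u,v) = | 3  -3 | = (3)(-2) - (-3)(-1) = -9.
                   | -1  -2 |

Its absolute value is |J| = 9 (the area scaling factor).

Substituting x = 3u - 3v, y = -u - 2v into the integrand,

    14x y → -42u^2 - 42u v + 84v^2,

so the integral becomes

    ∬_R (-42u^2 - 42u v + 84v^2) · |J| du dv = ∫_0^3 ∫_0^1 (-378u^2 - 378u v + 756v^2) dv du.

Inner (v): -378u^2 - 189u + 252.
Outer (u): -6993/2.

Therefore ∬_D (14x y) dx dy = -6993/2.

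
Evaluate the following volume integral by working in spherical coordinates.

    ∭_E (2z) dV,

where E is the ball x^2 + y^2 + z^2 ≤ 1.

In spherical coordinates, x = ρ sin(φ) cos(θ), y = ρ sin(φ) sin(θ), z = ρ cos(φ), and dV = ρ^2 sin(φ) dρ dφ dθ.

The integrand becomes 2ρ cos(φ), so

    ∭_E (2z) dV = ∫_{0}^{2π} ∫_{0}^{π} ∫_{0}^{1} (2ρ cos(φ)) · ρ^2 sin(φ) dρ dφ dθ.

Inner (ρ): sin(2φ)/4.
Middle (φ): 0.
Outer (θ): 0.

Therefore the triple integral equals 0.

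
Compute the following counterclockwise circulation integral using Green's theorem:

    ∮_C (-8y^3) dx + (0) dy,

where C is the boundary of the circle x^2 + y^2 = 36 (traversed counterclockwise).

Green's theorem converts the closed line integral into a double integral over the enclosed region D:

    ∮_C P dx + Q dy = ∬_D (∂Q/∂x - ∂P/∂y) dA.

Here P = -8y^3, Q = 0, so

    ∂Q/∂x = 0,    ∂P/∂y = -24y^2,
    ∂Q/∂x - ∂P/∂y = 24y^2.

D is the region x^2 + y^2 ≤ 36. Evaluating the double integral:

In polar coordinates (x = r cos θ, y = r sin θ, dA = r dr dθ) the integrand becomes 24r^2sin(θ)^2, so

    ∬_D (24y^2) dA = ∫_0^{2π} ∫_0^{6} (24r^2sin(θ)^2) · r dr dθ.

Inner (r from 0 to 6): 7776sin(θ)^2.
Outer (θ from 0 to 2π): 7776π.

Therefore ∮_C P dx + Q dy = 7776π.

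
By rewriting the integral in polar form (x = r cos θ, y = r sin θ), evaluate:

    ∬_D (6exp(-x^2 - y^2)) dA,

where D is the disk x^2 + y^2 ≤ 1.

The region D is 0 ≤ r ≤ 1, 0 ≤ θ ≤ 2π in polar coordinates, where x = r cos(θ), y = r sin(θ), and dA = r dr dθ.

Under the substitution, the integrand becomes 6exp(-r^2), so

    ∬_D (6exp(-x^2 - y^2)) dA = ∫_{0}^{2π} ∫_{0}^{1} (6exp(-r^2)) · r dr dθ.

Inner integral (in r): ∫_{0}^{1} (6exp(-r^2)) · r dr = 3 - 3exp(-1).

Outer integral (in θ): ∫_{0}^{2π} (3 - 3exp(-1)) dθ = -6π exp(-1) + 6π.

Therefore ∬_D (6exp(-x^2 - y^2)) dA = -6π exp(-1) + 6π.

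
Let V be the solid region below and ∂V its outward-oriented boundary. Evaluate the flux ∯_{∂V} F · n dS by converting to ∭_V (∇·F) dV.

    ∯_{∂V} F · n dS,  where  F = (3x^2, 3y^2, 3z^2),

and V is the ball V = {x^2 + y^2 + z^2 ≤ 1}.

By the divergence theorem,

    ∯_{∂V} F · n dS = ∭_V (∇ · F) dV.

Compute the divergence:
    ∇ · F = ∂F_x/∂x + ∂F_y/∂y + ∂F_z/∂z = 6x + 6y + 6z.

In spherical coordinates, x = ρ sin(φ) cos(θ), y = ρ sin(φ) sin(θ), z = ρ cos(φ), dV = ρ^2 sin(φ) dρ dφ dθ, with 0 ≤ ρ ≤ 1, 0 ≤ φ ≤ π, 0 ≤ θ ≤ 2π.

The integrand, after substitution and multiplying by the volume element, becomes (6ρ (sqrt(2)sin(φ)sin(θ + π/4) + cos(φ))) · ρ^2 sin(φ), so

    ∭_V (∇·F) dV = ∫_0^{2π} ∫_0^{π} ∫_0^{1} (6ρ (sqrt(2)sin(φ)sin(θ + π/4) + cos(φ))) · ρ^2 sin(φ) dρ dφ dθ.

Inner (ρ from 0 to 1): 3(sqrt(2)sin(φ)sin(θ + π/4) + cos(φ))sin(φ)/2.
Middle (φ from 0 to π): 3sqrt(2)π sin(θ + π/4)/4.
Outer (θ from 0 to 2π): 0.

Therefore ∯_{∂V} F · n dS = 0.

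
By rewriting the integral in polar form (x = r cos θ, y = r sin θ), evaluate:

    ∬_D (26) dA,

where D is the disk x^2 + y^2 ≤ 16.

The region D is 0 ≤ r ≤ 4, 0 ≤ θ ≤ 2π in polar coordinates, where x = r cos(θ), y = r sin(θ), and dA = r dr dθ.

Under the substitution, the integrand becomes 26, so

    ∬_D (26) dA = ∫_{0}^{2π} ∫_{0}^{4} (26) · r dr dθ.

Inner integral (in r): ∫_{0}^{4} (26) · r dr = 208.

Outer integral (in θ): ∫_{0}^{2π} (208) dθ = 416π.

Therefore ∬_D (26) dA = 416π.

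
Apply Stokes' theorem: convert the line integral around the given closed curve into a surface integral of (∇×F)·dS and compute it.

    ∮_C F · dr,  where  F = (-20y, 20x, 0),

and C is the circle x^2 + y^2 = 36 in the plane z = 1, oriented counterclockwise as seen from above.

Let S be the flat disk x^2 + y^2 ≤ 36 in the plane z = 1, with upward unit normal n̂ = ẑ. By Stokes' theorem,

    ∮_C F · dr = ∬_S (∇ × F) · n̂ dS = ∬_D (curl F)_z dA,

where D is the disk x^2 + y^2 ≤ 36.

Compute the curl of F = (-20y, 20x, 0):
    (∇ × F)_x = ∂F_z/∂y - ∂F_y/∂z = 0,
    (∇ × F)_y = ∂F_x/∂z - ∂F_z/∂x = 0,
    (∇ × F)_z = ∂F_y/∂x - ∂F_x/∂y = 40.

On z = 1, (curl F)_z = 40.

Convert to polar (x = r cos θ, y = r sin θ, dA = r dr dθ); the integrand becomes 40, so

    ∬_D (curl F)_z dA = ∫_0^{2π} ∫_0^{6} (40) · r dr dθ.

Inner (r from 0 to 6): 720.
Outer (θ from 0 to 2π): 1440π.

Therefore ∮_C F · dr = 1440π.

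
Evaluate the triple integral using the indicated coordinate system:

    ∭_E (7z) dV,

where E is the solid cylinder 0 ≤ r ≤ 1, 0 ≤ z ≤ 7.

In cylindrical coordinates, x = r cos(θ), y = r sin(θ), z = z, and dV = r dr dθ dz.

The integrand becomes 7z, so

    ∭_E (7z) dV = ∫_{0}^{2π} ∫_{0}^{1} ∫_{0}^{7} (7z) · r dz dr dθ.

Inner (z): 343r/2.
Middle (r from 0 to 1): 343/4.
Outer (θ): 343π/2.

Therefore the triple integral equals 343π/2.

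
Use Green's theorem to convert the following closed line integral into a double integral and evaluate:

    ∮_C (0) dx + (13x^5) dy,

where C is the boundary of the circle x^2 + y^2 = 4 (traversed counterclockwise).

Green's theorem converts the closed line integral into a double integral over the enclosed region D:

    ∮_C P dx + Q dy = ∬_D (∂Q/∂x - ∂P/∂y) dA.

Here P = 0, Q = 13x^5, so

    ∂Q/∂x = 65x^4,    ∂P/∂y = 0,
    ∂Q/∂x - ∂P/∂y = 65x^4.

D is the region x^2 + y^2 ≤ 4. Evaluating the double integral:

In polar coordinates (x = r cos θ, y = r sin θ, dA = r dr dθ) the integrand becomes 65r^4cos(θ)^4, so

    ∬_D (65x^4) dA = ∫_0^{2π} ∫_0^{2} (65r^4cos(θ)^4) · r dr dθ.

Inner (r from 0 to 2): 2080cos(θ)^4/3.
Outer (θ from 0 to 2π): 520π.

Therefore ∮_C P dx + Q dy = 520π.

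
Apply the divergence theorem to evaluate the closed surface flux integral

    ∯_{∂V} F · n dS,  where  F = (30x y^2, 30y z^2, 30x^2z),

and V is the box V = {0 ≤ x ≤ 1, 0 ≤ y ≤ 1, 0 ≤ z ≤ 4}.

By the divergence theorem,

    ∯_{∂V} F · n dS = ∭_V (∇ · F) dV.

Compute the divergence:
    ∇ · F = ∂F_x/∂x + ∂F_y/∂y + ∂F_z/∂z = 30y^2 + 30z^2 + 30x^2 = 30x^2 + 30y^2 + 30z^2.

V is a rectangular box, so dV = dx dy dz with 0 ≤ x ≤ 1, 0 ≤ y ≤ 1, 0 ≤ z ≤ 4.

Integrate (30x^2 + 30y^2 + 30z^2) over V as an iterated integral:

    ∭_V (∇·F) dV = ∫_0^{1} ∫_0^{1} ∫_0^{4} (30x^2 + 30y^2 + 30z^2) dz dy dx.

Inner (z from 0 to 4): 120x^2 + 120y^2 + 640.
Middle (y from 0 to 1): 120x^2 + 680.
Outer (x from 0 to 1): 720.

Therefore ∯_{∂V} F · n dS = 720.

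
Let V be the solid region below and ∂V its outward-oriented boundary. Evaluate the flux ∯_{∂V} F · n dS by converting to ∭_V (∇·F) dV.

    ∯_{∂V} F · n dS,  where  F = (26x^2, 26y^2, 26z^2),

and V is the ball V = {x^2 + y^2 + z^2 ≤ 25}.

By the divergence theorem,

    ∯_{∂V} F · n dS = ∭_V (∇ · F) dV.

Compute the divergence:
    ∇ · F = ∂F_x/∂x + ∂F_y/∂y + ∂F_z/∂z = 52x + 52y + 52z.

In spherical coordinates, x = ρ sin(φ) cos(θ), y = ρ sin(φ) sin(θ), z = ρ cos(φ), dV = ρ^2 sin(φ) dρ dφ dθ, with 0 ≤ ρ ≤ 5, 0 ≤ φ ≤ π, 0 ≤ θ ≤ 2π.

The integrand, after substitution and multiplying by the volume element, becomes (52ρ (sqrt(2)sin(φ)sin(θ + π/4) + cos(φ))) · ρ^2 sin(φ), so

    ∭_V (∇·F) dV = ∫_0^{2π} ∫_0^{π} ∫_0^{5} (52ρ (sqrt(2)sin(φ)sin(θ + π/4) + cos(φ))) · ρ^2 sin(φ) dρ dφ dθ.

Inner (ρ from 0 to 5): 8125(sqrt(2)sin(φ)sin(θ + π/4) + cos(φ))sin(φ).
Middle (φ from 0 to π): 8125sqrt(2)π sin(θ + π/4)/2.
Outer (θ from 0 to 2π): 0.

Therefore ∯_{∂V} F · n dS = 0.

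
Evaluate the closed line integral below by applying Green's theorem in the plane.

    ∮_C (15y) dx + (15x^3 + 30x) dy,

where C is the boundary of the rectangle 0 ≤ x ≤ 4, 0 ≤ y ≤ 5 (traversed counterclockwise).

Green's theorem converts the closed line integral into a double integral over the enclosed region D:

    ∮_C P dx + Q dy = ∬_D (∂Q/∂x - ∂P/∂y) dA.

Here P = 15y, Q = 15x^3 + 30x, so

    ∂Q/∂x = 45x^2 + 30,    ∂P/∂y = 15,
    ∂Q/∂x - ∂P/∂y = 45x^2 + 15.

D is the region 0 ≤ x ≤ 4, 0 ≤ y ≤ 5. Evaluating the double integral:

    ∬_D (45x^2 + 15) dA = ∫_0^{4} ∫_0^{5} (45x^2 + 15) dy dx.

Inner (y from 0 to 5): 225x^2 + 75.
Outer (x from 0 to 4): 5100.

Therefore ∮_C P dx + Q dy = 5100.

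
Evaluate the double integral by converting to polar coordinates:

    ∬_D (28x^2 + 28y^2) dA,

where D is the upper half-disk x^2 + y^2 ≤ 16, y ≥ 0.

The region D is 0 ≤ r ≤ 4, 0 ≤ θ ≤ π in polar coordinates, where x = r cos(θ), y = r sin(θ), and dA = r dr dθ.

Under the substitution, the integrand becomes 28r^2, so

    ∬_D (28x^2 + 28y^2) dA = ∫_{0}^{π} ∫_{0}^{4} (28r^2) · r dr dθ.

Inner integral (in r): ∫_{0}^{4} (28r^2) · r dr = 1792.

Outer integral (in θ): ∫_{0}^{π} (1792) dθ = 1792π.

Therefore ∬_D (28x^2 + 28y^2) dA = 1792π.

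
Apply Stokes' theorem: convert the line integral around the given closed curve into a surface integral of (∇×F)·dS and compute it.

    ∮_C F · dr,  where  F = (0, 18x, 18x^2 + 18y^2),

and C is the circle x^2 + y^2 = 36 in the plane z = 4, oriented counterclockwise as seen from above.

Let S be the flat disk x^2 + y^2 ≤ 36 in the plane z = 4, with upward unit normal n̂ = ẑ. By Stokes' theorem,

    ∮_C F · dr = ∬_S (∇ × F) · n̂ dS = ∬_D (curl F)_z dA,

where D is the disk x^2 + y^2 ≤ 36.

Compute the curl of F = (0, 18x, 18x^2 + 18y^2):
    (∇ × F)_x = ∂F_z/∂y - ∂F_y/∂z = 36y,
    (∇ × F)_y = ∂F_x/∂z - ∂F_z/∂x = -36x,
    (∇ × F)_z = ∂F_y/∂x - ∂F_x/∂y = 18.

On z = 4, (curl F)_z = 18.

Convert to polar (x = r cos θ, y = r sin θ, dA = r dr dθ); the integrand becomes 18, so

    ∬_D (curl F)_z dA = ∫_0^{2π} ∫_0^{6} (18) · r dr dθ.

Inner (r from 0 to 6): 324.
Outer (θ from 0 to 2π): 648π.

Therefore ∮_C F · dr = 648π.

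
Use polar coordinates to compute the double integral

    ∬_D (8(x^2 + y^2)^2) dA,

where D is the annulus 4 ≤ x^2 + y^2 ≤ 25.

The region D is 2 ≤ r ≤ 5, 0 ≤ θ ≤ 2π in polar coordinates, where x = r cos(θ), y = r sin(θ), and dA = r dr dθ.

Under the substitution, the integrand becomes 8r^4, so

    ∬_D (8(x^2 + y^2)^2) dA = ∫_{0}^{2π} ∫_{2}^{5} (8r^4) · r dr dθ.

Inner integral (in r): ∫_{2}^{5} (8r^4) · r dr = 20748.

Outer integral (in θ): ∫_{0}^{2π} (20748) dθ = 41496π.

Therefore ∬_D (8(x^2 + y^2)^2) dA = 41496π.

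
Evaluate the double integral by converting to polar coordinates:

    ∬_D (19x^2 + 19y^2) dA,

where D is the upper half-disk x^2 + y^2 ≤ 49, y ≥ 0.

The region D is 0 ≤ r ≤ 7, 0 ≤ θ ≤ π in polar coordinates, where x = r cos(θ), y = r sin(θ), and dA = r dr dθ.

Under the substitution, the integrand becomes 19r^2, so

    ∬_D (19x^2 + 19y^2) dA = ∫_{0}^{π} ∫_{0}^{7} (19r^2) · r dr dθ.

Inner integral (in r): ∫_{0}^{7} (19r^2) · r dr = 45619/4.

Outer integral (in θ): ∫_{0}^{π} (45619/4) dθ = 45619π/4.

Therefore ∬_D (19x^2 + 19y^2) dA = 45619π/4.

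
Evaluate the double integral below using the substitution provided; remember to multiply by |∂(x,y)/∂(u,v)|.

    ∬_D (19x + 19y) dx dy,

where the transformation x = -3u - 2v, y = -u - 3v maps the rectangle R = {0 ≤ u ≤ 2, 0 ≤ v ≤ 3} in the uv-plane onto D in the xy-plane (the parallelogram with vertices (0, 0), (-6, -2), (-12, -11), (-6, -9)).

Compute the Jacobian determinant of (x, y) with respect to (u, v):

    ∂(x,y)/∂(u,v) = | -3  -2 | = (-3)(-3) - (-2)(-1) = 7.
                   | -1  -3 |

Its absolute value is |J| = 7 (the area scaling factor).

Substituting x = -3u - 2v, y = -u - 3v into the integrand,

    19x + 19y → -76u - 95v,

so the integral becomes

    ∬_R (-76u - 95v) · |J| du dv = ∫_0^2 ∫_0^3 (-532u - 665v) dv du.

Inner (v): -1596u - 5985/2.
Outer (u): -9177.

Therefore ∬_D (19x + 19y) dx dy = -9177.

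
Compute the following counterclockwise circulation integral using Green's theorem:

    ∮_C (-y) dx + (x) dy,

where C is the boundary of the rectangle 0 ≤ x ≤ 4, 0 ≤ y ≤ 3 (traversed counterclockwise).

Green's theorem converts the closed line integral into a double integral over the enclosed region D:

    ∮_C P dx + Q dy = ∬_D (∂Q/∂x - ∂P/∂y) dA.

Here P = -y, Q = x, so

    ∂Q/∂x = 1,    ∂P/∂y = -1,
    ∂Q/∂x - ∂P/∂y = 2.

D is the region 0 ≤ x ≤ 4, 0 ≤ y ≤ 3. Evaluating the double integral:

    ∬_D (2) dA = ∫_0^{4} ∫_0^{3} (2) dy dx.

Inner (y from 0 to 3): 6.
Outer (x from 0 to 4): 24.

Therefore ∮_C P dx + Q dy = 24.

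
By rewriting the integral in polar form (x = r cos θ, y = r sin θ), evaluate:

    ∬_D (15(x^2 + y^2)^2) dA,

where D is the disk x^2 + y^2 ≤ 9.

The region D is 0 ≤ r ≤ 3, 0 ≤ θ ≤ 2π in polar coordinates, where x = r cos(θ), y = r sin(θ), and dA = r dr dθ.

Under the substitution, the integrand becomes 15r^4, so

    ∬_D (15(x^2 + y^2)^2) dA = ∫_{0}^{2π} ∫_{0}^{3} (15r^4) · r dr dθ.

Inner integral (in r): ∫_{0}^{3} (15r^4) · r dr = 3645/2.

Outer integral (in θ): ∫_{0}^{2π} (3645/2) dθ = 3645π.

Therefore ∬_D (15(x^2 + y^2)^2) dA = 3645π.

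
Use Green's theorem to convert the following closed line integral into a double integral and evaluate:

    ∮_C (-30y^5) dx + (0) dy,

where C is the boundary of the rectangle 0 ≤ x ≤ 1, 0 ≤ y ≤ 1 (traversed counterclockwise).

Green's theorem converts the closed line integral into a double integral over the enclosed region D:

    ∮_C P dx + Q dy = ∬_D (∂Q/∂x - ∂P/∂y) dA.

Here P = -30y^5, Q = 0, so

    ∂Q/∂x = 0,    ∂P/∂y = -150y^4,
    ∂Q/∂x - ∂P/∂y = 150y^4.

D is the region 0 ≤ x ≤ 1, 0 ≤ y ≤ 1. Evaluating the double integral:

    ∬_D (150y^4) dA = ∫_0^{1} ∫_0^{1} (150y^4) dy dx.

Inner (y from 0 to 1): 30.
Outer (x from 0 to 1): 30.

Therefore ∮_C P dx + Q dy = 30.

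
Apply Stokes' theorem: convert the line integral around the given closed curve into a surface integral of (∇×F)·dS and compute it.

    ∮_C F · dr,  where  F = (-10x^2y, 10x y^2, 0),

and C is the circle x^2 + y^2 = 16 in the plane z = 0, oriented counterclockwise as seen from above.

Let S be the flat disk x^2 + y^2 ≤ 16 in the plane z = 0, with upward unit normal n̂ = ẑ. By Stokes' theorem,

    ∮_C F · dr = ∬_S (∇ × F) · n̂ dS = ∬_D (curl F)_z dA,

where D is the disk x^2 + y^2 ≤ 16.

Compute the curl of F = (-10x^2y, 10x y^2, 0):
    (∇ × F)_x = ∂F_z/∂y - ∂F_y/∂z = 0,
    (∇ × F)_y = ∂F_x/∂z - ∂F_z/∂x = 0,
    (∇ × F)_z = ∂F_y/∂x - ∂F_x/∂y = 10x^2 + 10y^2.

On z = 0, (curl F)_z = 10x^2 + 10y^2.

Convert to polar (x = r cos θ, y = r sin θ, dA = r dr dθ); the integrand becomes 10r^2, so

    ∬_D (curl F)_z dA = ∫_0^{2π} ∫_0^{4} (10r^2) · r dr dθ.

Inner (r from 0 to 4): 640.
Outer (θ from 0 to 2π): 1280π.

Therefore ∮_C F · dr = 1280π.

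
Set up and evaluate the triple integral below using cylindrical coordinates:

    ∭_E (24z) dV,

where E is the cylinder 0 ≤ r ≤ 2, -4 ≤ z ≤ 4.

In cylindrical coordinates, x = r cos(θ), y = r sin(θ), z = z, and dV = r dr dθ dz.

The integrand becomes 24z, so

    ∭_E (24z) dV = ∫_{0}^{2π} ∫_{0}^{2} ∫_{-4}^{4} (24z) · r dz dr dθ.

Inner (z): 0.
Middle (r from 0 to 2): 0.
Outer (θ): 0.

Therefore the triple integral equals 0.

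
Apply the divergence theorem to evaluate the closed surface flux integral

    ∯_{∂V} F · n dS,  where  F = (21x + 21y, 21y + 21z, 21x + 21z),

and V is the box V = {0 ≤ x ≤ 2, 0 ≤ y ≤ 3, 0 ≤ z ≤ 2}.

By the divergence theorem,

    ∯_{∂V} F · n dS = ∭_V (∇ · F) dV.

Compute the divergence:
    ∇ · F = ∂F_x/∂x + ∂F_y/∂y + ∂F_z/∂z = 21 + 21 + 21 = 63.

V is a rectangular box, so dV = dx dy dz with 0 ≤ x ≤ 2, 0 ≤ y ≤ 3, 0 ≤ z ≤ 2.

Integrate (63) over V as an iterated integral:

    ∭_V (∇·F) dV = ∫_0^{2} ∫_0^{3} ∫_0^{2} (63) dz dy dx.

Inner (z from 0 to 2): 126.
Middle (y from 0 to 3): 378.
Outer (x from 0 to 2): 756.

Therefore ∯_{∂V} F · n dS = 756.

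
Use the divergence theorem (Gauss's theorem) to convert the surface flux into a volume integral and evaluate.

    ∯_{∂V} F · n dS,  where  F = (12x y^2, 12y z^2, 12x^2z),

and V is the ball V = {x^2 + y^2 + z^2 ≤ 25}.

By the divergence theorem,

    ∯_{∂V} F · n dS = ∭_V (∇ · F) dV.

Compute the divergence:
    ∇ · F = ∂F_x/∂x + ∂F_y/∂y + ∂F_z/∂z = 12y^2 + 12z^2 + 12x^2 = 12x^2 + 12y^2 + 12z^2.

In spherical coordinates, x = ρ sin(φ) cos(θ), y = ρ sin(φ) sin(θ), z = ρ cos(φ), dV = ρ^2 sin(φ) dρ dφ dθ, with 0 ≤ ρ ≤ 5, 0 ≤ φ ≤ π, 0 ≤ θ ≤ 2π.

The integrand, after substitution and multiplying by the volume element, becomes (12ρ^2) · ρ^2 sin(φ), so

    ∭_V (∇·F) dV = ∫_0^{2π} ∫_0^{π} ∫_0^{5} (12ρ^2) · ρ^2 sin(φ) dρ dφ dθ.

Inner (ρ from 0 to 5): 7500sin(φ).
Middle (φ from 0 to π): 15000.
Outer (θ from 0 to 2π): 30000π.

Therefore ∯_{∂V} F · n dS = 30000π.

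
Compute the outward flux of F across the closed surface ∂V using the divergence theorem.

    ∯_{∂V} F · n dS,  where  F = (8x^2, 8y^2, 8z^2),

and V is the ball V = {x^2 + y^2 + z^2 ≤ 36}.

By the divergence theorem,

    ∯_{∂V} F · n dS = ∭_V (∇ · F) dV.

Compute the divergence:
    ∇ · F = ∂F_x/∂x + ∂F_y/∂y + ∂F_z/∂z = 16x + 16y + 16z.

In spherical coordinates, x = ρ sin(φ) cos(θ), y = ρ sin(φ) sin(θ), z = ρ cos(φ), dV = ρ^2 sin(φ) dρ dφ dθ, with 0 ≤ ρ ≤ 6, 0 ≤ φ ≤ π, 0 ≤ θ ≤ 2π.

The integrand, after substitution and multiplying by the volume element, becomes (16ρ (sqrt(2)sin(φ)sin(θ + π/4) + cos(φ))) · ρ^2 sin(φ), so

    ∭_V (∇·F) dV = ∫_0^{2π} ∫_0^{π} ∫_0^{6} (16ρ (sqrt(2)sin(φ)sin(θ + π/4) + cos(φ))) · ρ^2 sin(φ) dρ dφ dθ.

Inner (ρ from 0 to 6): 5184(sqrt(2)sin(φ)sin(θ + π/4) + cos(φ))sin(φ).
Middle (φ from 0 to π): 2592sqrt(2)π sin(θ + π/4).
Outer (θ from 0 to 2π): 0.

Therefore ∯_{∂V} F · n dS = 0.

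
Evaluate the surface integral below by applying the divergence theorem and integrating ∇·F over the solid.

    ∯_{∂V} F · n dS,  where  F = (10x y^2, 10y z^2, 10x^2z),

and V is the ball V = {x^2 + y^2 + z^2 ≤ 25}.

By the divergence theorem,

    ∯_{∂V} F · n dS = ∭_V (∇ · F) dV.

Compute the divergence:
    ∇ · F = ∂F_x/∂x + ∂F_y/∂y + ∂F_z/∂z = 10y^2 + 10z^2 + 10x^2 = 10x^2 + 10y^2 + 10z^2.

In spherical coordinates, x = ρ sin(φ) cos(θ), y = ρ sin(φ) sin(θ), z = ρ cos(φ), dV = ρ^2 sin(φ) dρ dφ dθ, with 0 ≤ ρ ≤ 5, 0 ≤ φ ≤ π, 0 ≤ θ ≤ 2π.

The integrand, after substitution and multiplying by the volume element, becomes (10ρ^2) · ρ^2 sin(φ), so

    ∭_V (∇·F) dV = ∫_0^{2π} ∫_0^{π} ∫_0^{5} (10ρ^2) · ρ^2 sin(φ) dρ dφ dθ.

Inner (ρ from 0 to 5): 6250sin(φ).
Middle (φ from 0 to π): 12500.
Outer (θ from 0 to 2π): 25000π.

Therefore ∯_{∂V} F · n dS = 25000π.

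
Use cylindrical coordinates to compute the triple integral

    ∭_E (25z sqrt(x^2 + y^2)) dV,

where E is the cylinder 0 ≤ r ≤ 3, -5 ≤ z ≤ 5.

In cylindrical coordinates, x = r cos(θ), y = r sin(θ), z = z, and dV = r dr dθ dz.

The integrand becomes 25r z, so

    ∭_E (25z sqrt(x^2 + y^2)) dV = ∫_{0}^{2π} ∫_{0}^{3} ∫_{-5}^{5} (25r z) · r dz dr dθ.

Inner (z): 0.
Middle (r from 0 to 3): 0.
Outer (θ): 0.

Therefore the triple integral equals 0.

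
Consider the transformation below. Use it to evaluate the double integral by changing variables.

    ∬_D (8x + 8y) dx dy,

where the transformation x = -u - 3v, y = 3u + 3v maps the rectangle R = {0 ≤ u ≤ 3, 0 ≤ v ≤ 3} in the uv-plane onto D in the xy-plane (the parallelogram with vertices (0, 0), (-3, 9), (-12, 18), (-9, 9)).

Compute the Jacobian determinant of (x, y) with respect to (u, v):

    ∂(x,y)/∂(u,v) = | -1  -3 | = (-1)(3) - (-3)(3) = 6.
                   | 3  3 |

Its absolute value is |J| = 6 (the area scaling factor).

Substituting x = -u - 3v, y = 3u + 3v into the integrand,

    8x + 8y → 16u,

so the integral becomes

    ∬_R (16u) · |J| du dv = ∫_0^3 ∫_0^3 (96u) dv du.

Inner (v): 288u.
Outer (u): 1296.

Therefore ∬_D (8x + 8y) dx dy = 1296.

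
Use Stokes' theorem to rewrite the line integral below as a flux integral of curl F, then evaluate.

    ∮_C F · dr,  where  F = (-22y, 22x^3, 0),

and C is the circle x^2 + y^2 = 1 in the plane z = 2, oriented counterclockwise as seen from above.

Let S be the flat disk x^2 + y^2 ≤ 1 in the plane z = 2, with upward unit normal n̂ = ẑ. By Stokes' theorem,

    ∮_C F · dr = ∬_S (∇ × F) · n̂ dS = ∬_D (curl F)_z dA,

where D is the disk x^2 + y^2 ≤ 1.

Compute the curl of F = (-22y, 22x^3, 0):
    (∇ × F)_x = ∂F_z/∂y - ∂F_y/∂z = 0,
    (∇ × F)_y = ∂F_x/∂z - ∂F_z/∂x = 0,
    (∇ × F)_z = ∂F_y/∂x - ∂F_x/∂y = 66x^2 + 22.

On z = 2, (curl F)_z = 66x^2 + 22.

Convert to polar (x = r cos θ, y = r sin θ, dA = r dr dθ); the integrand becomes 66r^2cos(θ)^2 + 22, so

    ∬_D (curl F)_z dA = ∫_0^{2π} ∫_0^{1} (66r^2cos(θ)^2 + 22) · r dr dθ.

Inner (r from 0 to 1): 33cos(θ)^2/2 + 11.
Outer (θ from 0 to 2π): 77π/2.

Therefore ∮_C F · dr = 77π/2.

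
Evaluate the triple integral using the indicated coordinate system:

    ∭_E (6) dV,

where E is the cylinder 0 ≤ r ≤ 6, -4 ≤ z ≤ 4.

In cylindrical coordinates, x = r cos(θ), y = r sin(θ), z = z, and dV = r dr dθ dz.

The integrand becomes 6, so

    ∭_E (6) dV = ∫_{0}^{2π} ∫_{0}^{6} ∫_{-4}^{4} (6) · r dz dr dθ.

Inner (z): 48r.
Middle (r from 0 to 6): 864.
Outer (θ): 1728π.

Therefore the triple integral equals 1728π.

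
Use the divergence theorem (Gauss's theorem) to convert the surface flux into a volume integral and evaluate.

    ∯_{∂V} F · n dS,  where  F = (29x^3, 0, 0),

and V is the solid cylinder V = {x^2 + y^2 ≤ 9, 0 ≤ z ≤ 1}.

By the divergence theorem,

    ∯_{∂V} F · n dS = ∭_V (∇ · F) dV.

Compute the divergence:
    ∇ · F = ∂F_x/∂x + ∂F_y/∂y + ∂F_z/∂z = 87x^2 + 0 + 0 = 87x^2.

In cylindrical coordinates, x = r cos(θ), y = r sin(θ), z = z, dV = r dr dθ dz, with 0 ≤ r ≤ 3, 0 ≤ θ ≤ 2π, 0 ≤ z ≤ 1.

The integrand, after substitution and multiplying by the volume element, becomes (87r^2cos(θ)^2) · r, so

    ∭_V (∇·F) dV = ∫_0^{2π} ∫_0^{3} ∫_0^{1} (87r^2cos(θ)^2) · r dz dr dθ.

Inner (z from 0 to 1): 87r^3cos(θ)^2.
Middle (r from 0 to 3): 7047cos(θ)^2/4.
Outer (θ from 0 to 2π): 7047π/4.

Therefore ∯_{∂V} F · n dS = 7047π/4.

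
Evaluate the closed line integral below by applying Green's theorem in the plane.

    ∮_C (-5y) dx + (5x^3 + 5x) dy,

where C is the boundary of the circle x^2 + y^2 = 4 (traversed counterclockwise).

Green's theorem converts the closed line integral into a double integral over the enclosed region D:

    ∮_C P dx + Q dy = ∬_D (∂Q/∂x - ∂P/∂y) dA.

Here P = -5y, Q = 5x^3 + 5x, so

    ∂Q/∂x = 15x^2 + 5,    ∂P/∂y = -5,
    ∂Q/∂x - ∂P/∂y = 15x^2 + 10.

D is the region x^2 + y^2 ≤ 4. Evaluating the double integral:

In polar coordinates (x = r cos θ, y = r sin θ, dA = r dr dθ) the integrand becomes 15r^2cos(θ)^2 + 10, so

    ∬_D (15x^2 + 10) dA = ∫_0^{2π} ∫_0^{2} (15r^2cos(θ)^2 + 10) · r dr dθ.

Inner (r from 0 to 2): 60cos(θ)^2 + 20.
Outer (θ from 0 to 2π): 100π.

Therefore ∮_C P dx + Q dy = 100π.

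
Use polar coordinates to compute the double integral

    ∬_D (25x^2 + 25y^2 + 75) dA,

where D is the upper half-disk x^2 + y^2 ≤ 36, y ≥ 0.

The region D is 0 ≤ r ≤ 6, 0 ≤ θ ≤ π in polar coordinates, where x = r cos(θ), y = r sin(θ), and dA = r dr dθ.

Under the substitution, the integrand becomes 25r^2 + 75, so

    ∬_D (25x^2 + 25y^2 + 75) dA = ∫_{0}^{π} ∫_{0}^{6} (25r^2 + 75) · r dr dθ.

Inner integral (in r): ∫_{0}^{6} (25r^2 + 75) · r dr = 9450.

Outer integral (in θ): ∫_{0}^{π} (9450) dθ = 9450π.

Therefore ∬_D (25x^2 + 25y^2 + 75) dA = 9450π.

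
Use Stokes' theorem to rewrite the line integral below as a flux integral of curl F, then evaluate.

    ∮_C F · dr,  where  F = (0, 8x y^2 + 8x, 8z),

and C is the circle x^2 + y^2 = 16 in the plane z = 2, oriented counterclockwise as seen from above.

Let S be the flat disk x^2 + y^2 ≤ 16 in the plane z = 2, with upward unit normal n̂ = ẑ. By Stokes' theorem,

    ∮_C F · dr = ∬_S (∇ × F) · n̂ dS = ∬_D (curl F)_z dA,

where D is the disk x^2 + y^2 ≤ 16.

Compute the curl of F = (0, 8x y^2 + 8x, 8z):
    (∇ × F)_x = ∂F_z/∂y - ∂F_y/∂z = 0,
    (∇ × F)_y = ∂F_x/∂z - ∂F_z/∂x = 0,
    (∇ × F)_z = ∂F_y/∂x - ∂F_x/∂y = 8y^2 + 8.

On z = 2, (curl F)_z = 8y^2 + 8.

Convert to polar (x = r cos θ, y = r sin θ, dA = r dr dθ); the integrand becomes 8r^2sin(θ)^2 + 8, so

    ∬_D (curl F)_z dA = ∫_0^{2π} ∫_0^{4} (8r^2sin(θ)^2 + 8) · r dr dθ.

Inner (r from 0 to 4): 512sin(θ)^2 + 64.
Outer (θ from 0 to 2π): 640π.

Therefore ∮_C F · dr = 640π.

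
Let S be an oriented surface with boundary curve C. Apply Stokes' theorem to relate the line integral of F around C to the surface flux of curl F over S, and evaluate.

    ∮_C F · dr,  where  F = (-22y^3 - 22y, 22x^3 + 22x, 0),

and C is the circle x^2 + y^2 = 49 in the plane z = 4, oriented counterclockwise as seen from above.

Let S be the flat disk x^2 + y^2 ≤ 49 in the plane z = 4, with upward unit normal n̂ = ẑ. By Stokes' theorem,

    ∮_C F · dr = ∬_S (∇ × F) · n̂ dS = ∬_D (curl F)_z dA,

where D is the disk x^2 + y^2 ≤ 49.

Compute the curl of F = (-22y^3 - 22y, 22x^3 + 22x, 0):
    (∇ × F)_x = ∂F_z/∂y - ∂F_y/∂z = 0,
    (∇ × F)_y = ∂F_x/∂z - ∂F_z/∂x = 0,
    (∇ × F)_z = ∂F_y/∂x - ∂F_x/∂y = 66x^2 + 66y^2 + 44.

On z = 4, (curl F)_z = 66x^2 + 66y^2 + 44.

Convert to polar (x = r cos θ, y = r sin θ, dA = r dr dθ); the integrand becomes 66r^2 + 44, so

    ∬_D (curl F)_z dA = ∫_0^{2π} ∫_0^{7} (66r^2 + 44) · r dr dθ.

Inner (r from 0 to 7): 81389/2.
Outer (θ from 0 to 2π): 81389π.

Therefore ∮_C F · dr = 81389π.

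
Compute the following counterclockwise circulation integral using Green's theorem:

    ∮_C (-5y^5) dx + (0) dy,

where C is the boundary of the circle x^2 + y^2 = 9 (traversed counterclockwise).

Green's theorem converts the closed line integral into a double integral over the enclosed region D:

    ∮_C P dx + Q dy = ∬_D (∂Q/∂x - ∂P/∂y) dA.

Here P = -5y^5, Q = 0, so

    ∂Q/∂x = 0,    ∂P/∂y = -25y^4,
    ∂Q/∂x - ∂P/∂y = 25y^4.

D is the region x^2 + y^2 ≤ 9. Evaluating the double integral:

In polar coordinates (x = r cos θ, y = r sin θ, dA = r dr dθ) the integrand becomes 25r^4sin(θ)^4, so

    ∬_D (25y^4) dA = ∫_0^{2π} ∫_0^{3} (25r^4sin(θ)^4) · r dr dθ.

Inner (r from 0 to 3): 6075sin(θ)^4/2.
Outer (θ from 0 to 2π): 18225π/8.

Therefore ∮_C P dx + Q dy = 18225π/8.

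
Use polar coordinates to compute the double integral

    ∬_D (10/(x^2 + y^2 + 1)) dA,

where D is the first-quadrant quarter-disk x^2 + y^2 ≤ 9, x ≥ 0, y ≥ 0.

The region D is 0 ≤ r ≤ 3, 0 ≤ θ ≤ π/2 in polar coordinates, where x = r cos(θ), y = r sin(θ), and dA = r dr dθ.

Under the substitution, the integrand becomes 10/(r^2 + 1), so

    ∬_D (10/(x^2 + y^2 + 1)) dA = ∫_{0}^{π/2} ∫_{0}^{3} (10/(r^2 + 1)) · r dr dθ.

Inner integral (in r): ∫_{0}^{3} (10/(r^2 + 1)) · r dr = log(100000).

Outer integral (in θ): ∫_{0}^{π/2} (log(100000)) dθ = log(100000^(π/2)).

Therefore ∬_D (10/(x^2 + y^2 + 1)) dA = log(100000^(π/2)).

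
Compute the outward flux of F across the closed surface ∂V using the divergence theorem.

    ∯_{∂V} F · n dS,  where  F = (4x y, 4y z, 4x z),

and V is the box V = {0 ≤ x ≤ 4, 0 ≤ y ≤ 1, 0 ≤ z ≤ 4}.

By the divergence theorem,

    ∯_{∂V} F · n dS = ∭_V (∇ · F) dV.

Compute the divergence:
    ∇ · F = ∂F_x/∂x + ∂F_y/∂y + ∂F_z/∂z = 4y + 4z + 4x = 4x + 4y + 4z.

V is a rectangular box, so dV = dx dy dz with 0 ≤ x ≤ 4, 0 ≤ y ≤ 1, 0 ≤ z ≤ 4.

Integrate (4x + 4y + 4z) over V as an iterated integral:

    ∭_V (∇·F) dV = ∫_0^{4} ∫_0^{1} ∫_0^{4} (4x + 4y + 4z) dz dy dx.

Inner (z from 0 to 4): 16x + 16y + 32.
Middle (y from 0 to 1): 16x + 40.
Outer (x from 0 to 4): 288.

Therefore ∯_{∂V} F · n dS = 288.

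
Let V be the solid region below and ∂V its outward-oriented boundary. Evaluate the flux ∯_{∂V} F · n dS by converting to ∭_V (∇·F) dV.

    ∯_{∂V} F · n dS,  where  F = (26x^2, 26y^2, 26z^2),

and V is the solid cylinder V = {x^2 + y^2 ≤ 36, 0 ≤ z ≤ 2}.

By the divergence theorem,

    ∯_{∂V} F · n dS = ∭_V (∇ · F) dV.

Compute the divergence:
    ∇ · F = ∂F_x/∂x + ∂F_y/∂y + ∂F_z/∂z = 52x + 52y + 52z.

In cylindrical coordinates, x = r cos(θ), y = r sin(θ), z = z, dV = r dr dθ dz, with 0 ≤ r ≤ 6, 0 ≤ θ ≤ 2π, 0 ≤ z ≤ 2.

The integrand, after substitution and multiplying by the volume element, becomes (52sqrt(2)r sin(θ + π/4) + 52z) · r, so

    ∭_V (∇·F) dV = ∫_0^{2π} ∫_0^{6} ∫_0^{2} (52sqrt(2)r sin(θ + π/4) + 52z) · r dz dr dθ.

Inner (z from 0 to 2): 104r (sqrt(2)r sin(θ + π/4) + 1).
Middle (r from 0 to 6): 7488sqrt(2)sin(θ + π/4) + 1872.
Outer (θ from 0 to 2π): 3744π.

Therefore ∯_{∂V} F · n dS = 3744π.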